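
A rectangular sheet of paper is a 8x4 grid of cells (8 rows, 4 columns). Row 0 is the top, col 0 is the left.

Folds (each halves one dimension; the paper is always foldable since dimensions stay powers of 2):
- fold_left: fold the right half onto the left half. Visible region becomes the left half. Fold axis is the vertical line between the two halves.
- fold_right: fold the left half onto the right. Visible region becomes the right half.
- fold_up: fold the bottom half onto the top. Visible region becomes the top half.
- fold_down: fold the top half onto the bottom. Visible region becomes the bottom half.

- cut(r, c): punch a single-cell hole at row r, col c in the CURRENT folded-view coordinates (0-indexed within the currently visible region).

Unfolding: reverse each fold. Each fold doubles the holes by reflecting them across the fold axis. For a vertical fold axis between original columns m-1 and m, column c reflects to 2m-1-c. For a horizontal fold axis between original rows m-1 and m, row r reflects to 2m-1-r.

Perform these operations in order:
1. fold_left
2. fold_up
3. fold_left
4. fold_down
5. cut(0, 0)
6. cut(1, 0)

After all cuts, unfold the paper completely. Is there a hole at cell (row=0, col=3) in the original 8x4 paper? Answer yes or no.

Op 1 fold_left: fold axis v@2; visible region now rows[0,8) x cols[0,2) = 8x2
Op 2 fold_up: fold axis h@4; visible region now rows[0,4) x cols[0,2) = 4x2
Op 3 fold_left: fold axis v@1; visible region now rows[0,4) x cols[0,1) = 4x1
Op 4 fold_down: fold axis h@2; visible region now rows[2,4) x cols[0,1) = 2x1
Op 5 cut(0, 0): punch at orig (2,0); cuts so far [(2, 0)]; region rows[2,4) x cols[0,1) = 2x1
Op 6 cut(1, 0): punch at orig (3,0); cuts so far [(2, 0), (3, 0)]; region rows[2,4) x cols[0,1) = 2x1
Unfold 1 (reflect across h@2): 4 holes -> [(0, 0), (1, 0), (2, 0), (3, 0)]
Unfold 2 (reflect across v@1): 8 holes -> [(0, 0), (0, 1), (1, 0), (1, 1), (2, 0), (2, 1), (3, 0), (3, 1)]
Unfold 3 (reflect across h@4): 16 holes -> [(0, 0), (0, 1), (1, 0), (1, 1), (2, 0), (2, 1), (3, 0), (3, 1), (4, 0), (4, 1), (5, 0), (5, 1), (6, 0), (6, 1), (7, 0), (7, 1)]
Unfold 4 (reflect across v@2): 32 holes -> [(0, 0), (0, 1), (0, 2), (0, 3), (1, 0), (1, 1), (1, 2), (1, 3), (2, 0), (2, 1), (2, 2), (2, 3), (3, 0), (3, 1), (3, 2), (3, 3), (4, 0), (4, 1), (4, 2), (4, 3), (5, 0), (5, 1), (5, 2), (5, 3), (6, 0), (6, 1), (6, 2), (6, 3), (7, 0), (7, 1), (7, 2), (7, 3)]
Holes: [(0, 0), (0, 1), (0, 2), (0, 3), (1, 0), (1, 1), (1, 2), (1, 3), (2, 0), (2, 1), (2, 2), (2, 3), (3, 0), (3, 1), (3, 2), (3, 3), (4, 0), (4, 1), (4, 2), (4, 3), (5, 0), (5, 1), (5, 2), (5, 3), (6, 0), (6, 1), (6, 2), (6, 3), (7, 0), (7, 1), (7, 2), (7, 3)]

Answer: yes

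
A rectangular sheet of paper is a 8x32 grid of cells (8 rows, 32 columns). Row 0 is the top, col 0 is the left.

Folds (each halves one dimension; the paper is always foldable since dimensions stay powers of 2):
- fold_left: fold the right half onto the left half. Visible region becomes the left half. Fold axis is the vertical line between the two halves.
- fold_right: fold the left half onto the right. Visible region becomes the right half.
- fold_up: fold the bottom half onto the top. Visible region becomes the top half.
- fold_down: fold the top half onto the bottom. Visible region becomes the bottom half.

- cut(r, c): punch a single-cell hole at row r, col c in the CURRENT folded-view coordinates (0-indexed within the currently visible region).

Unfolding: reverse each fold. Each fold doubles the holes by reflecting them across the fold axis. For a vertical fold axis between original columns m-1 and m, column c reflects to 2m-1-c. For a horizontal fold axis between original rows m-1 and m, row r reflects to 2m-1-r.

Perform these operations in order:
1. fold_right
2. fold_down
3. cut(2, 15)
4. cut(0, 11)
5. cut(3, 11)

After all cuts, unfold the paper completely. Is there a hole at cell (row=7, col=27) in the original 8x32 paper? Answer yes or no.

Answer: yes

Derivation:
Op 1 fold_right: fold axis v@16; visible region now rows[0,8) x cols[16,32) = 8x16
Op 2 fold_down: fold axis h@4; visible region now rows[4,8) x cols[16,32) = 4x16
Op 3 cut(2, 15): punch at orig (6,31); cuts so far [(6, 31)]; region rows[4,8) x cols[16,32) = 4x16
Op 4 cut(0, 11): punch at orig (4,27); cuts so far [(4, 27), (6, 31)]; region rows[4,8) x cols[16,32) = 4x16
Op 5 cut(3, 11): punch at orig (7,27); cuts so far [(4, 27), (6, 31), (7, 27)]; region rows[4,8) x cols[16,32) = 4x16
Unfold 1 (reflect across h@4): 6 holes -> [(0, 27), (1, 31), (3, 27), (4, 27), (6, 31), (7, 27)]
Unfold 2 (reflect across v@16): 12 holes -> [(0, 4), (0, 27), (1, 0), (1, 31), (3, 4), (3, 27), (4, 4), (4, 27), (6, 0), (6, 31), (7, 4), (7, 27)]
Holes: [(0, 4), (0, 27), (1, 0), (1, 31), (3, 4), (3, 27), (4, 4), (4, 27), (6, 0), (6, 31), (7, 4), (7, 27)]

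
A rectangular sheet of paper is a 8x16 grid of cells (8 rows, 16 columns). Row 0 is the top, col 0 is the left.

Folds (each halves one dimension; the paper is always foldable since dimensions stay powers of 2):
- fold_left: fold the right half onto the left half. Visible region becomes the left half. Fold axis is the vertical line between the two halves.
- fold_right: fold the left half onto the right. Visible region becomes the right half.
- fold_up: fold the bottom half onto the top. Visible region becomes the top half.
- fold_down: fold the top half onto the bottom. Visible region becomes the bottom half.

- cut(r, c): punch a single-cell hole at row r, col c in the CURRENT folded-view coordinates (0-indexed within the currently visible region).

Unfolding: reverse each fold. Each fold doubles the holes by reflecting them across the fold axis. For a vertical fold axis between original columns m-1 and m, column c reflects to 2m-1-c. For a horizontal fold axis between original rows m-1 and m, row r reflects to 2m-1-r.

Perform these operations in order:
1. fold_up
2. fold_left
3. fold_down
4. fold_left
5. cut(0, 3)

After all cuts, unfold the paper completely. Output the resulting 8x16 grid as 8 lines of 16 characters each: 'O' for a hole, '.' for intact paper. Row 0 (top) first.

Answer: ................
...OO......OO...
...OO......OO...
................
................
...OO......OO...
...OO......OO...
................

Derivation:
Op 1 fold_up: fold axis h@4; visible region now rows[0,4) x cols[0,16) = 4x16
Op 2 fold_left: fold axis v@8; visible region now rows[0,4) x cols[0,8) = 4x8
Op 3 fold_down: fold axis h@2; visible region now rows[2,4) x cols[0,8) = 2x8
Op 4 fold_left: fold axis v@4; visible region now rows[2,4) x cols[0,4) = 2x4
Op 5 cut(0, 3): punch at orig (2,3); cuts so far [(2, 3)]; region rows[2,4) x cols[0,4) = 2x4
Unfold 1 (reflect across v@4): 2 holes -> [(2, 3), (2, 4)]
Unfold 2 (reflect across h@2): 4 holes -> [(1, 3), (1, 4), (2, 3), (2, 4)]
Unfold 3 (reflect across v@8): 8 holes -> [(1, 3), (1, 4), (1, 11), (1, 12), (2, 3), (2, 4), (2, 11), (2, 12)]
Unfold 4 (reflect across h@4): 16 holes -> [(1, 3), (1, 4), (1, 11), (1, 12), (2, 3), (2, 4), (2, 11), (2, 12), (5, 3), (5, 4), (5, 11), (5, 12), (6, 3), (6, 4), (6, 11), (6, 12)]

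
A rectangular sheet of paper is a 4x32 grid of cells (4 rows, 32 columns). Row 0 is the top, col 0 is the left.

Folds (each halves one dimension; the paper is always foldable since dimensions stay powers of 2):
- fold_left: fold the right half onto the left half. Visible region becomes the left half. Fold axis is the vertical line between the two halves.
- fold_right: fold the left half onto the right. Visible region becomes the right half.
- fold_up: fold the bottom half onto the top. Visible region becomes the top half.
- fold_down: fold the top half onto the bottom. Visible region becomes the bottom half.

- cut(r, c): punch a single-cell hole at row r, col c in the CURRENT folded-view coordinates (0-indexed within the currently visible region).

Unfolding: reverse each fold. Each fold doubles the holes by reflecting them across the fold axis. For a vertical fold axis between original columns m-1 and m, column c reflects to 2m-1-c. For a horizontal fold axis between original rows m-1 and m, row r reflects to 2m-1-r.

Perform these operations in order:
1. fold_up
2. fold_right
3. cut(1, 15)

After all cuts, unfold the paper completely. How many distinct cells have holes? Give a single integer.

Op 1 fold_up: fold axis h@2; visible region now rows[0,2) x cols[0,32) = 2x32
Op 2 fold_right: fold axis v@16; visible region now rows[0,2) x cols[16,32) = 2x16
Op 3 cut(1, 15): punch at orig (1,31); cuts so far [(1, 31)]; region rows[0,2) x cols[16,32) = 2x16
Unfold 1 (reflect across v@16): 2 holes -> [(1, 0), (1, 31)]
Unfold 2 (reflect across h@2): 4 holes -> [(1, 0), (1, 31), (2, 0), (2, 31)]

Answer: 4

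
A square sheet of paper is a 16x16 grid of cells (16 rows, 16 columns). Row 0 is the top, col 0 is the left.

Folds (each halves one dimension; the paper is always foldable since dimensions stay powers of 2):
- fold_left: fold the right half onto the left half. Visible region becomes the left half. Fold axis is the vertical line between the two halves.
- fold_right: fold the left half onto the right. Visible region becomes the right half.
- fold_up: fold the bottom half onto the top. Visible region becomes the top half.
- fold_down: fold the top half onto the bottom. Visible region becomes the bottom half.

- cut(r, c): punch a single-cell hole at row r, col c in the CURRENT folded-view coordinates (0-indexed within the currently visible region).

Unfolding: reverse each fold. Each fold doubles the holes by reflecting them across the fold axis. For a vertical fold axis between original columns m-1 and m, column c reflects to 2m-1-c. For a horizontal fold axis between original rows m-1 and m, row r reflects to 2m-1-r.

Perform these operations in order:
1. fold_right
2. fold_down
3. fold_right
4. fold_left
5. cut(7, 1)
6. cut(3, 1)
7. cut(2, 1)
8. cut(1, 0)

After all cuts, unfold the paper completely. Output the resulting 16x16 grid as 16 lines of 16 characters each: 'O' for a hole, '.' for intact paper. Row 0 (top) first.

Op 1 fold_right: fold axis v@8; visible region now rows[0,16) x cols[8,16) = 16x8
Op 2 fold_down: fold axis h@8; visible region now rows[8,16) x cols[8,16) = 8x8
Op 3 fold_right: fold axis v@12; visible region now rows[8,16) x cols[12,16) = 8x4
Op 4 fold_left: fold axis v@14; visible region now rows[8,16) x cols[12,14) = 8x2
Op 5 cut(7, 1): punch at orig (15,13); cuts so far [(15, 13)]; region rows[8,16) x cols[12,14) = 8x2
Op 6 cut(3, 1): punch at orig (11,13); cuts so far [(11, 13), (15, 13)]; region rows[8,16) x cols[12,14) = 8x2
Op 7 cut(2, 1): punch at orig (10,13); cuts so far [(10, 13), (11, 13), (15, 13)]; region rows[8,16) x cols[12,14) = 8x2
Op 8 cut(1, 0): punch at orig (9,12); cuts so far [(9, 12), (10, 13), (11, 13), (15, 13)]; region rows[8,16) x cols[12,14) = 8x2
Unfold 1 (reflect across v@14): 8 holes -> [(9, 12), (9, 15), (10, 13), (10, 14), (11, 13), (11, 14), (15, 13), (15, 14)]
Unfold 2 (reflect across v@12): 16 holes -> [(9, 8), (9, 11), (9, 12), (9, 15), (10, 9), (10, 10), (10, 13), (10, 14), (11, 9), (11, 10), (11, 13), (11, 14), (15, 9), (15, 10), (15, 13), (15, 14)]
Unfold 3 (reflect across h@8): 32 holes -> [(0, 9), (0, 10), (0, 13), (0, 14), (4, 9), (4, 10), (4, 13), (4, 14), (5, 9), (5, 10), (5, 13), (5, 14), (6, 8), (6, 11), (6, 12), (6, 15), (9, 8), (9, 11), (9, 12), (9, 15), (10, 9), (10, 10), (10, 13), (10, 14), (11, 9), (11, 10), (11, 13), (11, 14), (15, 9), (15, 10), (15, 13), (15, 14)]
Unfold 4 (reflect across v@8): 64 holes -> [(0, 1), (0, 2), (0, 5), (0, 6), (0, 9), (0, 10), (0, 13), (0, 14), (4, 1), (4, 2), (4, 5), (4, 6), (4, 9), (4, 10), (4, 13), (4, 14), (5, 1), (5, 2), (5, 5), (5, 6), (5, 9), (5, 10), (5, 13), (5, 14), (6, 0), (6, 3), (6, 4), (6, 7), (6, 8), (6, 11), (6, 12), (6, 15), (9, 0), (9, 3), (9, 4), (9, 7), (9, 8), (9, 11), (9, 12), (9, 15), (10, 1), (10, 2), (10, 5), (10, 6), (10, 9), (10, 10), (10, 13), (10, 14), (11, 1), (11, 2), (11, 5), (11, 6), (11, 9), (11, 10), (11, 13), (11, 14), (15, 1), (15, 2), (15, 5), (15, 6), (15, 9), (15, 10), (15, 13), (15, 14)]

Answer: .OO..OO..OO..OO.
................
................
................
.OO..OO..OO..OO.
.OO..OO..OO..OO.
O..OO..OO..OO..O
................
................
O..OO..OO..OO..O
.OO..OO..OO..OO.
.OO..OO..OO..OO.
................
................
................
.OO..OO..OO..OO.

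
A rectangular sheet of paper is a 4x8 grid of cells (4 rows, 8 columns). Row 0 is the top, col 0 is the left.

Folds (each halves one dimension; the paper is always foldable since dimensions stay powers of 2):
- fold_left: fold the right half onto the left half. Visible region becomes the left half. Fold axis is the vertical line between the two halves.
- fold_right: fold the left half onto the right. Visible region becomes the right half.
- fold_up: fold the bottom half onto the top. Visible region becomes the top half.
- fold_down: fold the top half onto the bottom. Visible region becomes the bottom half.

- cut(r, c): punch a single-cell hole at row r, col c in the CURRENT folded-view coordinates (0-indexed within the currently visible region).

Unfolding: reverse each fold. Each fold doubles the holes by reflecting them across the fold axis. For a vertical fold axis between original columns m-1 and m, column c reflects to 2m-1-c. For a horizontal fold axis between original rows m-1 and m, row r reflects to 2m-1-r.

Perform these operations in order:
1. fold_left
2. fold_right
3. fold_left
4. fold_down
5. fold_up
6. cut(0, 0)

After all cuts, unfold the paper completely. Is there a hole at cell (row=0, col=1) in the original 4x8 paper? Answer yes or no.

Answer: yes

Derivation:
Op 1 fold_left: fold axis v@4; visible region now rows[0,4) x cols[0,4) = 4x4
Op 2 fold_right: fold axis v@2; visible region now rows[0,4) x cols[2,4) = 4x2
Op 3 fold_left: fold axis v@3; visible region now rows[0,4) x cols[2,3) = 4x1
Op 4 fold_down: fold axis h@2; visible region now rows[2,4) x cols[2,3) = 2x1
Op 5 fold_up: fold axis h@3; visible region now rows[2,3) x cols[2,3) = 1x1
Op 6 cut(0, 0): punch at orig (2,2); cuts so far [(2, 2)]; region rows[2,3) x cols[2,3) = 1x1
Unfold 1 (reflect across h@3): 2 holes -> [(2, 2), (3, 2)]
Unfold 2 (reflect across h@2): 4 holes -> [(0, 2), (1, 2), (2, 2), (3, 2)]
Unfold 3 (reflect across v@3): 8 holes -> [(0, 2), (0, 3), (1, 2), (1, 3), (2, 2), (2, 3), (3, 2), (3, 3)]
Unfold 4 (reflect across v@2): 16 holes -> [(0, 0), (0, 1), (0, 2), (0, 3), (1, 0), (1, 1), (1, 2), (1, 3), (2, 0), (2, 1), (2, 2), (2, 3), (3, 0), (3, 1), (3, 2), (3, 3)]
Unfold 5 (reflect across v@4): 32 holes -> [(0, 0), (0, 1), (0, 2), (0, 3), (0, 4), (0, 5), (0, 6), (0, 7), (1, 0), (1, 1), (1, 2), (1, 3), (1, 4), (1, 5), (1, 6), (1, 7), (2, 0), (2, 1), (2, 2), (2, 3), (2, 4), (2, 5), (2, 6), (2, 7), (3, 0), (3, 1), (3, 2), (3, 3), (3, 4), (3, 5), (3, 6), (3, 7)]
Holes: [(0, 0), (0, 1), (0, 2), (0, 3), (0, 4), (0, 5), (0, 6), (0, 7), (1, 0), (1, 1), (1, 2), (1, 3), (1, 4), (1, 5), (1, 6), (1, 7), (2, 0), (2, 1), (2, 2), (2, 3), (2, 4), (2, 5), (2, 6), (2, 7), (3, 0), (3, 1), (3, 2), (3, 3), (3, 4), (3, 5), (3, 6), (3, 7)]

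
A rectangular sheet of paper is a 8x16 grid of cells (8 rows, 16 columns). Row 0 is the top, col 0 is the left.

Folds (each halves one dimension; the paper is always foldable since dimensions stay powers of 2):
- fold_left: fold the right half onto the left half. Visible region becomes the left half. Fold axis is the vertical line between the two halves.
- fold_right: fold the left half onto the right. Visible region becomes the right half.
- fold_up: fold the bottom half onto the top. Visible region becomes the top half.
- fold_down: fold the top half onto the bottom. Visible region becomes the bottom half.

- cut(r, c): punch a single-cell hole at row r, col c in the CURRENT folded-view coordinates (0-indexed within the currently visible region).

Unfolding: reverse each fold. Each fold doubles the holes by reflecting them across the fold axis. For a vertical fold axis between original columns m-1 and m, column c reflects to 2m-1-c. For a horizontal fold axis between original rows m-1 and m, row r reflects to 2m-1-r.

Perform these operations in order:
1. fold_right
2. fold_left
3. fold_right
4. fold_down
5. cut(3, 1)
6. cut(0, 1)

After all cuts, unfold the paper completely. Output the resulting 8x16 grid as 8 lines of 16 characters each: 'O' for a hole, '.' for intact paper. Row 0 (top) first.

Answer: O..OO..OO..OO..O
................
................
O..OO..OO..OO..O
O..OO..OO..OO..O
................
................
O..OO..OO..OO..O

Derivation:
Op 1 fold_right: fold axis v@8; visible region now rows[0,8) x cols[8,16) = 8x8
Op 2 fold_left: fold axis v@12; visible region now rows[0,8) x cols[8,12) = 8x4
Op 3 fold_right: fold axis v@10; visible region now rows[0,8) x cols[10,12) = 8x2
Op 4 fold_down: fold axis h@4; visible region now rows[4,8) x cols[10,12) = 4x2
Op 5 cut(3, 1): punch at orig (7,11); cuts so far [(7, 11)]; region rows[4,8) x cols[10,12) = 4x2
Op 6 cut(0, 1): punch at orig (4,11); cuts so far [(4, 11), (7, 11)]; region rows[4,8) x cols[10,12) = 4x2
Unfold 1 (reflect across h@4): 4 holes -> [(0, 11), (3, 11), (4, 11), (7, 11)]
Unfold 2 (reflect across v@10): 8 holes -> [(0, 8), (0, 11), (3, 8), (3, 11), (4, 8), (4, 11), (7, 8), (7, 11)]
Unfold 3 (reflect across v@12): 16 holes -> [(0, 8), (0, 11), (0, 12), (0, 15), (3, 8), (3, 11), (3, 12), (3, 15), (4, 8), (4, 11), (4, 12), (4, 15), (7, 8), (7, 11), (7, 12), (7, 15)]
Unfold 4 (reflect across v@8): 32 holes -> [(0, 0), (0, 3), (0, 4), (0, 7), (0, 8), (0, 11), (0, 12), (0, 15), (3, 0), (3, 3), (3, 4), (3, 7), (3, 8), (3, 11), (3, 12), (3, 15), (4, 0), (4, 3), (4, 4), (4, 7), (4, 8), (4, 11), (4, 12), (4, 15), (7, 0), (7, 3), (7, 4), (7, 7), (7, 8), (7, 11), (7, 12), (7, 15)]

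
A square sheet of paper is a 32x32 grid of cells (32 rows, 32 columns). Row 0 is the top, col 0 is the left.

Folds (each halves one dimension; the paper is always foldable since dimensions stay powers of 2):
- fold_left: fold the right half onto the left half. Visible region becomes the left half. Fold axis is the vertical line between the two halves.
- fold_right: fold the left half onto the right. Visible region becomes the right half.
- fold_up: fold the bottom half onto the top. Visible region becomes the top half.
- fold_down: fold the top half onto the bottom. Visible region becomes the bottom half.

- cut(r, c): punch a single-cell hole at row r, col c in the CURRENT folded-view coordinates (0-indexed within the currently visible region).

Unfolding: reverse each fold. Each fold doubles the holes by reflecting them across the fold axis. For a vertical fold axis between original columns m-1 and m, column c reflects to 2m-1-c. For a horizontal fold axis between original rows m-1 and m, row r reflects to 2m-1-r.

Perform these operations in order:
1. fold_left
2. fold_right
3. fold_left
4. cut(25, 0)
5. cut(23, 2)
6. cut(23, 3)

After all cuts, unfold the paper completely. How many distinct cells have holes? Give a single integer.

Answer: 24

Derivation:
Op 1 fold_left: fold axis v@16; visible region now rows[0,32) x cols[0,16) = 32x16
Op 2 fold_right: fold axis v@8; visible region now rows[0,32) x cols[8,16) = 32x8
Op 3 fold_left: fold axis v@12; visible region now rows[0,32) x cols[8,12) = 32x4
Op 4 cut(25, 0): punch at orig (25,8); cuts so far [(25, 8)]; region rows[0,32) x cols[8,12) = 32x4
Op 5 cut(23, 2): punch at orig (23,10); cuts so far [(23, 10), (25, 8)]; region rows[0,32) x cols[8,12) = 32x4
Op 6 cut(23, 3): punch at orig (23,11); cuts so far [(23, 10), (23, 11), (25, 8)]; region rows[0,32) x cols[8,12) = 32x4
Unfold 1 (reflect across v@12): 6 holes -> [(23, 10), (23, 11), (23, 12), (23, 13), (25, 8), (25, 15)]
Unfold 2 (reflect across v@8): 12 holes -> [(23, 2), (23, 3), (23, 4), (23, 5), (23, 10), (23, 11), (23, 12), (23, 13), (25, 0), (25, 7), (25, 8), (25, 15)]
Unfold 3 (reflect across v@16): 24 holes -> [(23, 2), (23, 3), (23, 4), (23, 5), (23, 10), (23, 11), (23, 12), (23, 13), (23, 18), (23, 19), (23, 20), (23, 21), (23, 26), (23, 27), (23, 28), (23, 29), (25, 0), (25, 7), (25, 8), (25, 15), (25, 16), (25, 23), (25, 24), (25, 31)]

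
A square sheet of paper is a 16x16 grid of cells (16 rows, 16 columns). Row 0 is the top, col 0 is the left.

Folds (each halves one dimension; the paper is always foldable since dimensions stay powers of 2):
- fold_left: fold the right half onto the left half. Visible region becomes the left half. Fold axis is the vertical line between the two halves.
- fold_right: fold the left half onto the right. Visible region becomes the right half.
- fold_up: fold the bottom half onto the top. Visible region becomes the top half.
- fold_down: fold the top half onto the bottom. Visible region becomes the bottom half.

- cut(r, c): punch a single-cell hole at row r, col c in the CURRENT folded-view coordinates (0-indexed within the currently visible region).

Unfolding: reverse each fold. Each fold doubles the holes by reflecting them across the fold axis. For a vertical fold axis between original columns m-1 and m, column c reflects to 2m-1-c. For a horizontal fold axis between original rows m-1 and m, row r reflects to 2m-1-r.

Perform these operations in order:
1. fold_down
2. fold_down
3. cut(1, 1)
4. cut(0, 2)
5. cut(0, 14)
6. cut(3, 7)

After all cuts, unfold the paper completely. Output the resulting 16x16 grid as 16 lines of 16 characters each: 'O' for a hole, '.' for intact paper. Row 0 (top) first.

Op 1 fold_down: fold axis h@8; visible region now rows[8,16) x cols[0,16) = 8x16
Op 2 fold_down: fold axis h@12; visible region now rows[12,16) x cols[0,16) = 4x16
Op 3 cut(1, 1): punch at orig (13,1); cuts so far [(13, 1)]; region rows[12,16) x cols[0,16) = 4x16
Op 4 cut(0, 2): punch at orig (12,2); cuts so far [(12, 2), (13, 1)]; region rows[12,16) x cols[0,16) = 4x16
Op 5 cut(0, 14): punch at orig (12,14); cuts so far [(12, 2), (12, 14), (13, 1)]; region rows[12,16) x cols[0,16) = 4x16
Op 6 cut(3, 7): punch at orig (15,7); cuts so far [(12, 2), (12, 14), (13, 1), (15, 7)]; region rows[12,16) x cols[0,16) = 4x16
Unfold 1 (reflect across h@12): 8 holes -> [(8, 7), (10, 1), (11, 2), (11, 14), (12, 2), (12, 14), (13, 1), (15, 7)]
Unfold 2 (reflect across h@8): 16 holes -> [(0, 7), (2, 1), (3, 2), (3, 14), (4, 2), (4, 14), (5, 1), (7, 7), (8, 7), (10, 1), (11, 2), (11, 14), (12, 2), (12, 14), (13, 1), (15, 7)]

Answer: .......O........
................
.O..............
..O...........O.
..O...........O.
.O..............
................
.......O........
.......O........
................
.O..............
..O...........O.
..O...........O.
.O..............
................
.......O........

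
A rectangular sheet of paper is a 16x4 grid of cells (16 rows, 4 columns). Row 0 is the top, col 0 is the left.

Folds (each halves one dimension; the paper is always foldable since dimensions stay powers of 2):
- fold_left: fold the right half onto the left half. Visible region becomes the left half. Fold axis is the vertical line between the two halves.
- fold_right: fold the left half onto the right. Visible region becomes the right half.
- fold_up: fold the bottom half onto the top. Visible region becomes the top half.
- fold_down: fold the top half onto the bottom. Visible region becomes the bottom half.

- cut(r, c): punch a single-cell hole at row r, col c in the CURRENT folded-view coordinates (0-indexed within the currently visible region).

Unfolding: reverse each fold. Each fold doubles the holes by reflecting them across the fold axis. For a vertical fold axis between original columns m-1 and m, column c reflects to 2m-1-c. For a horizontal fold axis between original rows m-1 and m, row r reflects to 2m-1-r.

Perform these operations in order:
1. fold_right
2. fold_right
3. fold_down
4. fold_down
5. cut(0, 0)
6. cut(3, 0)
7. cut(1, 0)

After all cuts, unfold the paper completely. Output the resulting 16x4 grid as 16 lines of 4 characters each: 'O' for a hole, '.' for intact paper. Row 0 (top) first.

Op 1 fold_right: fold axis v@2; visible region now rows[0,16) x cols[2,4) = 16x2
Op 2 fold_right: fold axis v@3; visible region now rows[0,16) x cols[3,4) = 16x1
Op 3 fold_down: fold axis h@8; visible region now rows[8,16) x cols[3,4) = 8x1
Op 4 fold_down: fold axis h@12; visible region now rows[12,16) x cols[3,4) = 4x1
Op 5 cut(0, 0): punch at orig (12,3); cuts so far [(12, 3)]; region rows[12,16) x cols[3,4) = 4x1
Op 6 cut(3, 0): punch at orig (15,3); cuts so far [(12, 3), (15, 3)]; region rows[12,16) x cols[3,4) = 4x1
Op 7 cut(1, 0): punch at orig (13,3); cuts so far [(12, 3), (13, 3), (15, 3)]; region rows[12,16) x cols[3,4) = 4x1
Unfold 1 (reflect across h@12): 6 holes -> [(8, 3), (10, 3), (11, 3), (12, 3), (13, 3), (15, 3)]
Unfold 2 (reflect across h@8): 12 holes -> [(0, 3), (2, 3), (3, 3), (4, 3), (5, 3), (7, 3), (8, 3), (10, 3), (11, 3), (12, 3), (13, 3), (15, 3)]
Unfold 3 (reflect across v@3): 24 holes -> [(0, 2), (0, 3), (2, 2), (2, 3), (3, 2), (3, 3), (4, 2), (4, 3), (5, 2), (5, 3), (7, 2), (7, 3), (8, 2), (8, 3), (10, 2), (10, 3), (11, 2), (11, 3), (12, 2), (12, 3), (13, 2), (13, 3), (15, 2), (15, 3)]
Unfold 4 (reflect across v@2): 48 holes -> [(0, 0), (0, 1), (0, 2), (0, 3), (2, 0), (2, 1), (2, 2), (2, 3), (3, 0), (3, 1), (3, 2), (3, 3), (4, 0), (4, 1), (4, 2), (4, 3), (5, 0), (5, 1), (5, 2), (5, 3), (7, 0), (7, 1), (7, 2), (7, 3), (8, 0), (8, 1), (8, 2), (8, 3), (10, 0), (10, 1), (10, 2), (10, 3), (11, 0), (11, 1), (11, 2), (11, 3), (12, 0), (12, 1), (12, 2), (12, 3), (13, 0), (13, 1), (13, 2), (13, 3), (15, 0), (15, 1), (15, 2), (15, 3)]

Answer: OOOO
....
OOOO
OOOO
OOOO
OOOO
....
OOOO
OOOO
....
OOOO
OOOO
OOOO
OOOO
....
OOOO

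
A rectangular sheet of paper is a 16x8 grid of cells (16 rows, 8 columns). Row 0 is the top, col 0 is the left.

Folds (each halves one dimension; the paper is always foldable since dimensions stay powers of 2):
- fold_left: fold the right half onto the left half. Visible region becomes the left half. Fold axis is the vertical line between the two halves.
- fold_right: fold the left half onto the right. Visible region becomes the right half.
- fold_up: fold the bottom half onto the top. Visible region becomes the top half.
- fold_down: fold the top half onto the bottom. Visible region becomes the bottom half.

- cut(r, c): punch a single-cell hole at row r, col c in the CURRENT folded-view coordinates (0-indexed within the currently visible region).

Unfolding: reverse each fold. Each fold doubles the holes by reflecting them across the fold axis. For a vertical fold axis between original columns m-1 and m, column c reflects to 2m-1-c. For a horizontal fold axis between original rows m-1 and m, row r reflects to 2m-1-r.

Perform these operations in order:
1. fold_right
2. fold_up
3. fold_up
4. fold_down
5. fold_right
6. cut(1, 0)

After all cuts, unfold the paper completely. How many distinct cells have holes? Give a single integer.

Answer: 32

Derivation:
Op 1 fold_right: fold axis v@4; visible region now rows[0,16) x cols[4,8) = 16x4
Op 2 fold_up: fold axis h@8; visible region now rows[0,8) x cols[4,8) = 8x4
Op 3 fold_up: fold axis h@4; visible region now rows[0,4) x cols[4,8) = 4x4
Op 4 fold_down: fold axis h@2; visible region now rows[2,4) x cols[4,8) = 2x4
Op 5 fold_right: fold axis v@6; visible region now rows[2,4) x cols[6,8) = 2x2
Op 6 cut(1, 0): punch at orig (3,6); cuts so far [(3, 6)]; region rows[2,4) x cols[6,8) = 2x2
Unfold 1 (reflect across v@6): 2 holes -> [(3, 5), (3, 6)]
Unfold 2 (reflect across h@2): 4 holes -> [(0, 5), (0, 6), (3, 5), (3, 6)]
Unfold 3 (reflect across h@4): 8 holes -> [(0, 5), (0, 6), (3, 5), (3, 6), (4, 5), (4, 6), (7, 5), (7, 6)]
Unfold 4 (reflect across h@8): 16 holes -> [(0, 5), (0, 6), (3, 5), (3, 6), (4, 5), (4, 6), (7, 5), (7, 6), (8, 5), (8, 6), (11, 5), (11, 6), (12, 5), (12, 6), (15, 5), (15, 6)]
Unfold 5 (reflect across v@4): 32 holes -> [(0, 1), (0, 2), (0, 5), (0, 6), (3, 1), (3, 2), (3, 5), (3, 6), (4, 1), (4, 2), (4, 5), (4, 6), (7, 1), (7, 2), (7, 5), (7, 6), (8, 1), (8, 2), (8, 5), (8, 6), (11, 1), (11, 2), (11, 5), (11, 6), (12, 1), (12, 2), (12, 5), (12, 6), (15, 1), (15, 2), (15, 5), (15, 6)]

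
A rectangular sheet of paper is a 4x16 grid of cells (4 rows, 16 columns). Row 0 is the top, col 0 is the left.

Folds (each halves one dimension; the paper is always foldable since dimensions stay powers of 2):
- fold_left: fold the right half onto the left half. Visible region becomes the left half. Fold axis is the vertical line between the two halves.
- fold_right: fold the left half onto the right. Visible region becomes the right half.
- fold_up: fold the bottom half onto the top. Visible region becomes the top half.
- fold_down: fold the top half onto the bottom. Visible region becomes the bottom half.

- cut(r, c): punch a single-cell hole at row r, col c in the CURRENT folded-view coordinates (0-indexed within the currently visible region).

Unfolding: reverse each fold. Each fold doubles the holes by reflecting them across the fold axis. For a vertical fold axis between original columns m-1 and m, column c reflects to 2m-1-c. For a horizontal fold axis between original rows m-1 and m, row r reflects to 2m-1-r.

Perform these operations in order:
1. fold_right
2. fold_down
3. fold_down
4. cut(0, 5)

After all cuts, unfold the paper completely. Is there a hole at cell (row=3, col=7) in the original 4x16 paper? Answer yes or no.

Answer: no

Derivation:
Op 1 fold_right: fold axis v@8; visible region now rows[0,4) x cols[8,16) = 4x8
Op 2 fold_down: fold axis h@2; visible region now rows[2,4) x cols[8,16) = 2x8
Op 3 fold_down: fold axis h@3; visible region now rows[3,4) x cols[8,16) = 1x8
Op 4 cut(0, 5): punch at orig (3,13); cuts so far [(3, 13)]; region rows[3,4) x cols[8,16) = 1x8
Unfold 1 (reflect across h@3): 2 holes -> [(2, 13), (3, 13)]
Unfold 2 (reflect across h@2): 4 holes -> [(0, 13), (1, 13), (2, 13), (3, 13)]
Unfold 3 (reflect across v@8): 8 holes -> [(0, 2), (0, 13), (1, 2), (1, 13), (2, 2), (2, 13), (3, 2), (3, 13)]
Holes: [(0, 2), (0, 13), (1, 2), (1, 13), (2, 2), (2, 13), (3, 2), (3, 13)]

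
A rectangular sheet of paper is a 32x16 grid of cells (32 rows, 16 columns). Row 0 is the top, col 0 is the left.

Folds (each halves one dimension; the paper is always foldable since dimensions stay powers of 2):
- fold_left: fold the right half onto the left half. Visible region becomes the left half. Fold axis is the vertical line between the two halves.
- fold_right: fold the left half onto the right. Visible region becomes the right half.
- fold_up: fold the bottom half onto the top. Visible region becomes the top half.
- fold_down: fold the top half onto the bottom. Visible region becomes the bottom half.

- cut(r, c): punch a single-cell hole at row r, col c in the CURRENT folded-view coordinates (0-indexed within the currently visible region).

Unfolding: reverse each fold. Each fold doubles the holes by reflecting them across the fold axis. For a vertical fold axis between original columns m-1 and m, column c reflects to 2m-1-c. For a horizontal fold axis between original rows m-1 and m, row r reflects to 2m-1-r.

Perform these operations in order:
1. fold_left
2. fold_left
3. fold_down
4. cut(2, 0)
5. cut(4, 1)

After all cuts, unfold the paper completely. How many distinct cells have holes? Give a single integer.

Op 1 fold_left: fold axis v@8; visible region now rows[0,32) x cols[0,8) = 32x8
Op 2 fold_left: fold axis v@4; visible region now rows[0,32) x cols[0,4) = 32x4
Op 3 fold_down: fold axis h@16; visible region now rows[16,32) x cols[0,4) = 16x4
Op 4 cut(2, 0): punch at orig (18,0); cuts so far [(18, 0)]; region rows[16,32) x cols[0,4) = 16x4
Op 5 cut(4, 1): punch at orig (20,1); cuts so far [(18, 0), (20, 1)]; region rows[16,32) x cols[0,4) = 16x4
Unfold 1 (reflect across h@16): 4 holes -> [(11, 1), (13, 0), (18, 0), (20, 1)]
Unfold 2 (reflect across v@4): 8 holes -> [(11, 1), (11, 6), (13, 0), (13, 7), (18, 0), (18, 7), (20, 1), (20, 6)]
Unfold 3 (reflect across v@8): 16 holes -> [(11, 1), (11, 6), (11, 9), (11, 14), (13, 0), (13, 7), (13, 8), (13, 15), (18, 0), (18, 7), (18, 8), (18, 15), (20, 1), (20, 6), (20, 9), (20, 14)]

Answer: 16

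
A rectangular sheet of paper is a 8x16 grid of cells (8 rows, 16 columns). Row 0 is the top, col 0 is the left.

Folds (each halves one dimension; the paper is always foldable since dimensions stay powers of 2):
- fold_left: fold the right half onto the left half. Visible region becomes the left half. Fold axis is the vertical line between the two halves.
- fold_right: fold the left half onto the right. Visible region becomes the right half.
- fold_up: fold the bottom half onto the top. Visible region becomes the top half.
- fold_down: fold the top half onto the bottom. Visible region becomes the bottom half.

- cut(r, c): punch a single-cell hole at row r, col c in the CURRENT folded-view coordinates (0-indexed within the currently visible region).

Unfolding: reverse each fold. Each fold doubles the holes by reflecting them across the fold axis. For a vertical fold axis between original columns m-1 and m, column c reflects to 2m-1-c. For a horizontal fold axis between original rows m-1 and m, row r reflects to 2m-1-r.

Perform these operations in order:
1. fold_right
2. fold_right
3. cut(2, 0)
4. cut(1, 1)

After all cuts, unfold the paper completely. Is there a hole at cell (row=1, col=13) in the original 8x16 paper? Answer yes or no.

Op 1 fold_right: fold axis v@8; visible region now rows[0,8) x cols[8,16) = 8x8
Op 2 fold_right: fold axis v@12; visible region now rows[0,8) x cols[12,16) = 8x4
Op 3 cut(2, 0): punch at orig (2,12); cuts so far [(2, 12)]; region rows[0,8) x cols[12,16) = 8x4
Op 4 cut(1, 1): punch at orig (1,13); cuts so far [(1, 13), (2, 12)]; region rows[0,8) x cols[12,16) = 8x4
Unfold 1 (reflect across v@12): 4 holes -> [(1, 10), (1, 13), (2, 11), (2, 12)]
Unfold 2 (reflect across v@8): 8 holes -> [(1, 2), (1, 5), (1, 10), (1, 13), (2, 3), (2, 4), (2, 11), (2, 12)]
Holes: [(1, 2), (1, 5), (1, 10), (1, 13), (2, 3), (2, 4), (2, 11), (2, 12)]

Answer: yes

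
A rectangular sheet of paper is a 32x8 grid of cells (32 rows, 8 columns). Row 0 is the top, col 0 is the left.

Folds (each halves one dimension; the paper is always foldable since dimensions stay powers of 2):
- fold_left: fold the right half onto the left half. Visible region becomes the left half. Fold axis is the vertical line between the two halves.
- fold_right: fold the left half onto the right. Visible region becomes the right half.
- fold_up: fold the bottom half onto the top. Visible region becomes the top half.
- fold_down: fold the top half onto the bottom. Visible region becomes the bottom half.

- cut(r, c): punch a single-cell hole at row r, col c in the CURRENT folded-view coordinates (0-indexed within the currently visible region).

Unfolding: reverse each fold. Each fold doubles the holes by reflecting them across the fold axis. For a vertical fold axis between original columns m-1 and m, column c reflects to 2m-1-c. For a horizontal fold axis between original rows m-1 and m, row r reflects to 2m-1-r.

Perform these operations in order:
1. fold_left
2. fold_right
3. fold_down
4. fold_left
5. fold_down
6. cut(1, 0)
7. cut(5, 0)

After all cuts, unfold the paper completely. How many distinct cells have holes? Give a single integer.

Answer: 64

Derivation:
Op 1 fold_left: fold axis v@4; visible region now rows[0,32) x cols[0,4) = 32x4
Op 2 fold_right: fold axis v@2; visible region now rows[0,32) x cols[2,4) = 32x2
Op 3 fold_down: fold axis h@16; visible region now rows[16,32) x cols[2,4) = 16x2
Op 4 fold_left: fold axis v@3; visible region now rows[16,32) x cols[2,3) = 16x1
Op 5 fold_down: fold axis h@24; visible region now rows[24,32) x cols[2,3) = 8x1
Op 6 cut(1, 0): punch at orig (25,2); cuts so far [(25, 2)]; region rows[24,32) x cols[2,3) = 8x1
Op 7 cut(5, 0): punch at orig (29,2); cuts so far [(25, 2), (29, 2)]; region rows[24,32) x cols[2,3) = 8x1
Unfold 1 (reflect across h@24): 4 holes -> [(18, 2), (22, 2), (25, 2), (29, 2)]
Unfold 2 (reflect across v@3): 8 holes -> [(18, 2), (18, 3), (22, 2), (22, 3), (25, 2), (25, 3), (29, 2), (29, 3)]
Unfold 3 (reflect across h@16): 16 holes -> [(2, 2), (2, 3), (6, 2), (6, 3), (9, 2), (9, 3), (13, 2), (13, 3), (18, 2), (18, 3), (22, 2), (22, 3), (25, 2), (25, 3), (29, 2), (29, 3)]
Unfold 4 (reflect across v@2): 32 holes -> [(2, 0), (2, 1), (2, 2), (2, 3), (6, 0), (6, 1), (6, 2), (6, 3), (9, 0), (9, 1), (9, 2), (9, 3), (13, 0), (13, 1), (13, 2), (13, 3), (18, 0), (18, 1), (18, 2), (18, 3), (22, 0), (22, 1), (22, 2), (22, 3), (25, 0), (25, 1), (25, 2), (25, 3), (29, 0), (29, 1), (29, 2), (29, 3)]
Unfold 5 (reflect across v@4): 64 holes -> [(2, 0), (2, 1), (2, 2), (2, 3), (2, 4), (2, 5), (2, 6), (2, 7), (6, 0), (6, 1), (6, 2), (6, 3), (6, 4), (6, 5), (6, 6), (6, 7), (9, 0), (9, 1), (9, 2), (9, 3), (9, 4), (9, 5), (9, 6), (9, 7), (13, 0), (13, 1), (13, 2), (13, 3), (13, 4), (13, 5), (13, 6), (13, 7), (18, 0), (18, 1), (18, 2), (18, 3), (18, 4), (18, 5), (18, 6), (18, 7), (22, 0), (22, 1), (22, 2), (22, 3), (22, 4), (22, 5), (22, 6), (22, 7), (25, 0), (25, 1), (25, 2), (25, 3), (25, 4), (25, 5), (25, 6), (25, 7), (29, 0), (29, 1), (29, 2), (29, 3), (29, 4), (29, 5), (29, 6), (29, 7)]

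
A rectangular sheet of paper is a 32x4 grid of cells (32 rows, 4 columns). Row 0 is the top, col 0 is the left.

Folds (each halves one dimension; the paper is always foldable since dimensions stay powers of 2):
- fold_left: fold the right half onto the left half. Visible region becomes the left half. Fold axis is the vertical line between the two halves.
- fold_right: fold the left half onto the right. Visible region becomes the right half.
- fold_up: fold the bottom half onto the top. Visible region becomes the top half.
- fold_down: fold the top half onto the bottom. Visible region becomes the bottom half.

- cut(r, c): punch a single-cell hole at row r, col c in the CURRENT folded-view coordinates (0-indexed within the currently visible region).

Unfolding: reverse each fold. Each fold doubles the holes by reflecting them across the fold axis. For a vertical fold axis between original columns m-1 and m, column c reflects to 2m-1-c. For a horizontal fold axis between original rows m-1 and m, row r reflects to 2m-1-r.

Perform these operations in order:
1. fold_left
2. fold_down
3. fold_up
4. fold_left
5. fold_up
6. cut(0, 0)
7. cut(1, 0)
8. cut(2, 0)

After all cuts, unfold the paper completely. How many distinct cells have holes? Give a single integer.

Answer: 96

Derivation:
Op 1 fold_left: fold axis v@2; visible region now rows[0,32) x cols[0,2) = 32x2
Op 2 fold_down: fold axis h@16; visible region now rows[16,32) x cols[0,2) = 16x2
Op 3 fold_up: fold axis h@24; visible region now rows[16,24) x cols[0,2) = 8x2
Op 4 fold_left: fold axis v@1; visible region now rows[16,24) x cols[0,1) = 8x1
Op 5 fold_up: fold axis h@20; visible region now rows[16,20) x cols[0,1) = 4x1
Op 6 cut(0, 0): punch at orig (16,0); cuts so far [(16, 0)]; region rows[16,20) x cols[0,1) = 4x1
Op 7 cut(1, 0): punch at orig (17,0); cuts so far [(16, 0), (17, 0)]; region rows[16,20) x cols[0,1) = 4x1
Op 8 cut(2, 0): punch at orig (18,0); cuts so far [(16, 0), (17, 0), (18, 0)]; region rows[16,20) x cols[0,1) = 4x1
Unfold 1 (reflect across h@20): 6 holes -> [(16, 0), (17, 0), (18, 0), (21, 0), (22, 0), (23, 0)]
Unfold 2 (reflect across v@1): 12 holes -> [(16, 0), (16, 1), (17, 0), (17, 1), (18, 0), (18, 1), (21, 0), (21, 1), (22, 0), (22, 1), (23, 0), (23, 1)]
Unfold 3 (reflect across h@24): 24 holes -> [(16, 0), (16, 1), (17, 0), (17, 1), (18, 0), (18, 1), (21, 0), (21, 1), (22, 0), (22, 1), (23, 0), (23, 1), (24, 0), (24, 1), (25, 0), (25, 1), (26, 0), (26, 1), (29, 0), (29, 1), (30, 0), (30, 1), (31, 0), (31, 1)]
Unfold 4 (reflect across h@16): 48 holes -> [(0, 0), (0, 1), (1, 0), (1, 1), (2, 0), (2, 1), (5, 0), (5, 1), (6, 0), (6, 1), (7, 0), (7, 1), (8, 0), (8, 1), (9, 0), (9, 1), (10, 0), (10, 1), (13, 0), (13, 1), (14, 0), (14, 1), (15, 0), (15, 1), (16, 0), (16, 1), (17, 0), (17, 1), (18, 0), (18, 1), (21, 0), (21, 1), (22, 0), (22, 1), (23, 0), (23, 1), (24, 0), (24, 1), (25, 0), (25, 1), (26, 0), (26, 1), (29, 0), (29, 1), (30, 0), (30, 1), (31, 0), (31, 1)]
Unfold 5 (reflect across v@2): 96 holes -> [(0, 0), (0, 1), (0, 2), (0, 3), (1, 0), (1, 1), (1, 2), (1, 3), (2, 0), (2, 1), (2, 2), (2, 3), (5, 0), (5, 1), (5, 2), (5, 3), (6, 0), (6, 1), (6, 2), (6, 3), (7, 0), (7, 1), (7, 2), (7, 3), (8, 0), (8, 1), (8, 2), (8, 3), (9, 0), (9, 1), (9, 2), (9, 3), (10, 0), (10, 1), (10, 2), (10, 3), (13, 0), (13, 1), (13, 2), (13, 3), (14, 0), (14, 1), (14, 2), (14, 3), (15, 0), (15, 1), (15, 2), (15, 3), (16, 0), (16, 1), (16, 2), (16, 3), (17, 0), (17, 1), (17, 2), (17, 3), (18, 0), (18, 1), (18, 2), (18, 3), (21, 0), (21, 1), (21, 2), (21, 3), (22, 0), (22, 1), (22, 2), (22, 3), (23, 0), (23, 1), (23, 2), (23, 3), (24, 0), (24, 1), (24, 2), (24, 3), (25, 0), (25, 1), (25, 2), (25, 3), (26, 0), (26, 1), (26, 2), (26, 3), (29, 0), (29, 1), (29, 2), (29, 3), (30, 0), (30, 1), (30, 2), (30, 3), (31, 0), (31, 1), (31, 2), (31, 3)]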